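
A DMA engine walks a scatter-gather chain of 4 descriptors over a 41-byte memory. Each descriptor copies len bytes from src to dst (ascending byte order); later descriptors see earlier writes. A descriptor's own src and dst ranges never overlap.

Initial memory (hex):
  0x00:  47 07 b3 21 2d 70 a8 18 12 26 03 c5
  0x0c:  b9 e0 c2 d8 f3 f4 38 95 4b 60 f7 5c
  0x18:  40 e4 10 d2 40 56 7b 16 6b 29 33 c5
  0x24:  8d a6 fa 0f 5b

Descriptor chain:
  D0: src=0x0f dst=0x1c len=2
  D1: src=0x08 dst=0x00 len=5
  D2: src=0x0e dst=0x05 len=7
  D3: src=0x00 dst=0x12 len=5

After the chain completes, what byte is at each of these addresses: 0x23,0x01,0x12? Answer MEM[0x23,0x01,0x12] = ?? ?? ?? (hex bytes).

MEM[0x23,0x01,0x12] = c5 26 12

#0 dst[0x1c+2] := {0xd8,0xf3}
#1 dst[0x00+5] := {0x12,0x26,0x03,0xc5,0xb9}
#2 dst[0x05+7] := {0xc2,0xd8,0xf3,0xf4,0x38,0x95,0x4b}
#3 dst[0x12+5] := {0x12,0x26,0x03,0xc5,0xb9}
query mem[0x23]=0xc5, mem[0x01]=0x26, mem[0x12]=0x12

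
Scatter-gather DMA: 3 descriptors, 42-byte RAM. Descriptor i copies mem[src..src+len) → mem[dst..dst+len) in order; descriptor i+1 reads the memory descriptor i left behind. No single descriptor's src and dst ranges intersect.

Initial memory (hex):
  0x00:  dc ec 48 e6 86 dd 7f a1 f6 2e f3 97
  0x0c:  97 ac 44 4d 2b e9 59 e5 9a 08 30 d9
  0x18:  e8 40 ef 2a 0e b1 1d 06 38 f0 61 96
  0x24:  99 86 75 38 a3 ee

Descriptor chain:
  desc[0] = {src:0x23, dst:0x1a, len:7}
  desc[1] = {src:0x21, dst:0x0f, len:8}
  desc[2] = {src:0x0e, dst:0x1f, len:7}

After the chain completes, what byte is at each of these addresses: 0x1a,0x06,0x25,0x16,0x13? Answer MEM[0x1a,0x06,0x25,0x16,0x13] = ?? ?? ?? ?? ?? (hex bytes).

  after D0: wrote 7B at 0x1a = 9699867538a3ee
  after D1: wrote 8B at 0x0f = f0619699867538a3
  after D2: wrote 7B at 0x1f = 44f06196998675
query mem[0x1a]=0x96, mem[0x06]=0x7f, mem[0x25]=0x75, mem[0x16]=0xa3, mem[0x13]=0x86

MEM[0x1a,0x06,0x25,0x16,0x13] = 96 7f 75 a3 86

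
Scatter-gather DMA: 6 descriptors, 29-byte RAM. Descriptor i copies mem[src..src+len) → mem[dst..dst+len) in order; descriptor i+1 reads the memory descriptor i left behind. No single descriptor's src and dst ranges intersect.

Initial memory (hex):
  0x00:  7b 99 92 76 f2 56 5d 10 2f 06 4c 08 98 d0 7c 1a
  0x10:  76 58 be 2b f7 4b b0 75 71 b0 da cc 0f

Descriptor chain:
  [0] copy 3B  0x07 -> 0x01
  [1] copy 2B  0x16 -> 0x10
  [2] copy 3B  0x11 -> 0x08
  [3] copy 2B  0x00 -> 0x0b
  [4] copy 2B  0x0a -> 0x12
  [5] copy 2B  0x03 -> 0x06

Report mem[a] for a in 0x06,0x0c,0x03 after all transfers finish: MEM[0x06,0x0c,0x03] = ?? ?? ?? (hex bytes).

#0 dst[0x01+3] := {0x10,0x2f,0x06}
#1 dst[0x10+2] := {0xb0,0x75}
#2 dst[0x08+3] := {0x75,0xbe,0x2b}
#3 dst[0x0b+2] := {0x7b,0x10}
#4 dst[0x12+2] := {0x2b,0x7b}
#5 dst[0x06+2] := {0x06,0xf2}
query mem[0x06]=0x06, mem[0x0c]=0x10, mem[0x03]=0x06

MEM[0x06,0x0c,0x03] = 06 10 06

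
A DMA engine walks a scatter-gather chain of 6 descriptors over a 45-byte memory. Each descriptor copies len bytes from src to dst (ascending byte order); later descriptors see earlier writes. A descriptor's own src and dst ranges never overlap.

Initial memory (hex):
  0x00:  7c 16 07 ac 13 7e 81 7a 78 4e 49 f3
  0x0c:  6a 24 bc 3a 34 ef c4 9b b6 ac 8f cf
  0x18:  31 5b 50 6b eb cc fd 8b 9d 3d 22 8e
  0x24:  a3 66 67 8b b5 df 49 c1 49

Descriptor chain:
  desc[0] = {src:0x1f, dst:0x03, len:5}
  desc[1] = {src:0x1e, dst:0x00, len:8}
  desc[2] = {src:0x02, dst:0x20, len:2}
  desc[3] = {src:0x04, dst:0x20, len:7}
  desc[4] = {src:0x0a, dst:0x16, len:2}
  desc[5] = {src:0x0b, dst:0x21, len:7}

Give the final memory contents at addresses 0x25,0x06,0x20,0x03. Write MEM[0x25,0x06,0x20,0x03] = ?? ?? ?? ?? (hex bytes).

  after D0: wrote 5B at 0x03 = 8b9d3d228e
  after D1: wrote 8B at 0x00 = fd8b9d3d228ea366
  after D2: wrote 2B at 0x20 = 9d3d
  after D3: wrote 7B at 0x20 = 228ea366784e49
  after D4: wrote 2B at 0x16 = 49f3
  after D5: wrote 7B at 0x21 = f36a24bc3a34ef
query mem[0x25]=0x3a, mem[0x06]=0xa3, mem[0x20]=0x22, mem[0x03]=0x3d

MEM[0x25,0x06,0x20,0x03] = 3a a3 22 3d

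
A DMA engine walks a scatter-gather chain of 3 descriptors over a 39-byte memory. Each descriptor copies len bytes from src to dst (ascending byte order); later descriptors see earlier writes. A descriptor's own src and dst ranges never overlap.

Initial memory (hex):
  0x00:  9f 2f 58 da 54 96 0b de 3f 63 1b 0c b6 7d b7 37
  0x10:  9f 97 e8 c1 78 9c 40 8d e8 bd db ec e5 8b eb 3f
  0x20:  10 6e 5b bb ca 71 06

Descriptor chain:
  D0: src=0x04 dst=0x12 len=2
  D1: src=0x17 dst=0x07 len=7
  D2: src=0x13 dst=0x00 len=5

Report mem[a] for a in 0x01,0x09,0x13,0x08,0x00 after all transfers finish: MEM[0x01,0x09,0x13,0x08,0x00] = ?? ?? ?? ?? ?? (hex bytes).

  after D0: wrote 2B at 0x12 = 5496
  after D1: wrote 7B at 0x07 = 8de8bddbece58b
  after D2: wrote 5B at 0x00 = 96789c408d
query mem[0x01]=0x78, mem[0x09]=0xbd, mem[0x13]=0x96, mem[0x08]=0xe8, mem[0x00]=0x96

MEM[0x01,0x09,0x13,0x08,0x00] = 78 bd 96 e8 96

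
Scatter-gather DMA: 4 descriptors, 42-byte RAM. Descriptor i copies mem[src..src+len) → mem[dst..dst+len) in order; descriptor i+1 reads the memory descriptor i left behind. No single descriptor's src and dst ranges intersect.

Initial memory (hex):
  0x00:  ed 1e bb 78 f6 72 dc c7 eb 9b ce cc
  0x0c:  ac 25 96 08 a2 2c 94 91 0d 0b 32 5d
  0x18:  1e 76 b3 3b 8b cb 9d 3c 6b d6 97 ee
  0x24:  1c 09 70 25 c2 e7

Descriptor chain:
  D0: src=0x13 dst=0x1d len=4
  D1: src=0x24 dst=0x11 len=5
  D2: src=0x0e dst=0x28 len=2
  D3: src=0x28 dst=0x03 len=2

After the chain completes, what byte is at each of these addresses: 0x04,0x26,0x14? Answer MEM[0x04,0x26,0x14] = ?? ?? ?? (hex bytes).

MEM[0x04,0x26,0x14] = 08 70 25

D0: mem[0x1d..0x20] <- [91 0d 0b 32]
D1: mem[0x11..0x15] <- [1c 09 70 25 c2]
D2: mem[0x28..0x29] <- [96 08]
D3: mem[0x03..0x04] <- [96 08]
query mem[0x04]=0x08, mem[0x26]=0x70, mem[0x14]=0x25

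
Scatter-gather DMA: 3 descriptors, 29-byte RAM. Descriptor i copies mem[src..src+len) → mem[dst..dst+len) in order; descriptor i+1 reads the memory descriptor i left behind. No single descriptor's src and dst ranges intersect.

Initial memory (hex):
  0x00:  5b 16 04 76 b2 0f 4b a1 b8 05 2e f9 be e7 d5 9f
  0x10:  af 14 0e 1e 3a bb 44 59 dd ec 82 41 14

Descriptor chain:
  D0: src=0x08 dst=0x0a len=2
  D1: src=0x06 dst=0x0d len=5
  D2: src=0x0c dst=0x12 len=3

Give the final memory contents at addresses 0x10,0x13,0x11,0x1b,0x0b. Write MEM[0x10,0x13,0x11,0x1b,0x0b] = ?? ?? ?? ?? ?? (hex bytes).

D0: mem[0x0a..0x0b] <- [b8 05]
D1: mem[0x0d..0x11] <- [4b a1 b8 05 b8]
D2: mem[0x12..0x14] <- [be 4b a1]
query mem[0x10]=0x05, mem[0x13]=0x4b, mem[0x11]=0xb8, mem[0x1b]=0x41, mem[0x0b]=0x05

MEM[0x10,0x13,0x11,0x1b,0x0b] = 05 4b b8 41 05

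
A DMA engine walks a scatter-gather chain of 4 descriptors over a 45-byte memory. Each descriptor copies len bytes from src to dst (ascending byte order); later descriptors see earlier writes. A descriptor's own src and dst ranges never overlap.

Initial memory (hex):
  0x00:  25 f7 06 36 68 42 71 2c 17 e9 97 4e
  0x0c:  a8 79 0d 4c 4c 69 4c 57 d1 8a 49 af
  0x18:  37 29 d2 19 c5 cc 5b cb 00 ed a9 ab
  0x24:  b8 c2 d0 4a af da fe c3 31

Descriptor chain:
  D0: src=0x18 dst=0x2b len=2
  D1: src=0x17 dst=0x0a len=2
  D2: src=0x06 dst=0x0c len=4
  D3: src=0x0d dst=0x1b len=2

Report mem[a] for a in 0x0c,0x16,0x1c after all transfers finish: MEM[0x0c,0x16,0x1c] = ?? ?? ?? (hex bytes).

#0 dst[0x2b+2] := {0x37,0x29}
#1 dst[0x0a+2] := {0xaf,0x37}
#2 dst[0x0c+4] := {0x71,0x2c,0x17,0xe9}
#3 dst[0x1b+2] := {0x2c,0x17}
query mem[0x0c]=0x71, mem[0x16]=0x49, mem[0x1c]=0x17

MEM[0x0c,0x16,0x1c] = 71 49 17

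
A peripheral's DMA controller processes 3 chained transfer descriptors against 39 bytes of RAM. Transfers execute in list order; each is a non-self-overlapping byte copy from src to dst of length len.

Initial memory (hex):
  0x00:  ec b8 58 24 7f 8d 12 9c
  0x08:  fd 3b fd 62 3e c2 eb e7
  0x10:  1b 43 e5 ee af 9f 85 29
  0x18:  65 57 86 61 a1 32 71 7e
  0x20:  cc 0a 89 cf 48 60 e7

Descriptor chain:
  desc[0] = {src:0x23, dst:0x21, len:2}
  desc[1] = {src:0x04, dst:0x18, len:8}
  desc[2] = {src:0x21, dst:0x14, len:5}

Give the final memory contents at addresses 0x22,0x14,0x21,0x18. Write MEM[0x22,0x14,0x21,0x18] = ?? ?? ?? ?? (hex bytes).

MEM[0x22,0x14,0x21,0x18] = 48 cf cf 60

#0 dst[0x21+2] := {0xcf,0x48}
#1 dst[0x18+8] := {0x7f,0x8d,0x12,0x9c,0xfd,0x3b,0xfd,0x62}
#2 dst[0x14+5] := {0xcf,0x48,0xcf,0x48,0x60}
query mem[0x22]=0x48, mem[0x14]=0xcf, mem[0x21]=0xcf, mem[0x18]=0x60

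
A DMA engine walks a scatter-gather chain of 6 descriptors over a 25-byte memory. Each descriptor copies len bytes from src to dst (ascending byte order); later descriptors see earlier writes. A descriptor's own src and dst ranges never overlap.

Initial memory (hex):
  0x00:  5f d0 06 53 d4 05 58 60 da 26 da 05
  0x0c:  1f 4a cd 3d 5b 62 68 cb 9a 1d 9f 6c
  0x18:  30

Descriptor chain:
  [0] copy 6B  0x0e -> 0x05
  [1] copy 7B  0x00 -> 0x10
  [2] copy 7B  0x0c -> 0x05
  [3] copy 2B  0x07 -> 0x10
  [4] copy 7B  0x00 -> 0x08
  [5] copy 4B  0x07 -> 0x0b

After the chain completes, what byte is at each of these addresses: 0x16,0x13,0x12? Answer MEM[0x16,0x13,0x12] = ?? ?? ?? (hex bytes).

MEM[0x16,0x13,0x12] = 3d 53 06

[0] 0x0e->0x05 len=6 : cd 3d 5b 62 68 cb
[1] 0x00->0x10 len=7 : 5f d0 06 53 d4 cd 3d
[2] 0x0c->0x05 len=7 : 1f 4a cd 3d 5f d0 06
[3] 0x07->0x10 len=2 : cd 3d
[4] 0x00->0x08 len=7 : 5f d0 06 53 d4 1f 4a
[5] 0x07->0x0b len=4 : cd 5f d0 06
query mem[0x16]=0x3d, mem[0x13]=0x53, mem[0x12]=0x06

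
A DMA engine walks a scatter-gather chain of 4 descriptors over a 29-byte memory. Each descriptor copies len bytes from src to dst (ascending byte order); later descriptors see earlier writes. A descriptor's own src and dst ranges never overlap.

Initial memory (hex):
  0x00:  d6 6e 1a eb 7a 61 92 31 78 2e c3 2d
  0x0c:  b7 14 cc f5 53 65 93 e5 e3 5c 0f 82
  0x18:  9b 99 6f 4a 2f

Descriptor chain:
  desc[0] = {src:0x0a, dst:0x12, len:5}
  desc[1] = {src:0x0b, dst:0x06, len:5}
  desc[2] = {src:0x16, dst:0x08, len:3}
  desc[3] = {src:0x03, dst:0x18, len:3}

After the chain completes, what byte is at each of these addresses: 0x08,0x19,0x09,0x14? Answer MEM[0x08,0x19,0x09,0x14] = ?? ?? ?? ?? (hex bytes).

  after D0: wrote 5B at 0x12 = c32db714cc
  after D1: wrote 5B at 0x06 = 2db714ccf5
  after D2: wrote 3B at 0x08 = cc829b
  after D3: wrote 3B at 0x18 = eb7a61
query mem[0x08]=0xcc, mem[0x19]=0x7a, mem[0x09]=0x82, mem[0x14]=0xb7

MEM[0x08,0x19,0x09,0x14] = cc 7a 82 b7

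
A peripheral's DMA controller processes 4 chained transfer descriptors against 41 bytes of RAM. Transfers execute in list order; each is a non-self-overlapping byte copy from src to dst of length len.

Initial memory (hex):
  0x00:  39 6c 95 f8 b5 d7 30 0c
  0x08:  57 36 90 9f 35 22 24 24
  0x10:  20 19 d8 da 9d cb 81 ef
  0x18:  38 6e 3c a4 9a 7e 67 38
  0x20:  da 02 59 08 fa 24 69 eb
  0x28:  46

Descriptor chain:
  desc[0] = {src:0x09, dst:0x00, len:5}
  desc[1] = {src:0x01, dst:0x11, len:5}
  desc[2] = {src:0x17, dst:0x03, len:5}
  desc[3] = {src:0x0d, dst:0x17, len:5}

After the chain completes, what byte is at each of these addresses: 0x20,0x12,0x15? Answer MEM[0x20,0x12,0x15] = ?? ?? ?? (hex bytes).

MEM[0x20,0x12,0x15] = da 9f d7

  after D0: wrote 5B at 0x00 = 36909f3522
  after D1: wrote 5B at 0x11 = 909f3522d7
  after D2: wrote 5B at 0x03 = ef386e3ca4
  after D3: wrote 5B at 0x17 = 2224242090
query mem[0x20]=0xda, mem[0x12]=0x9f, mem[0x15]=0xd7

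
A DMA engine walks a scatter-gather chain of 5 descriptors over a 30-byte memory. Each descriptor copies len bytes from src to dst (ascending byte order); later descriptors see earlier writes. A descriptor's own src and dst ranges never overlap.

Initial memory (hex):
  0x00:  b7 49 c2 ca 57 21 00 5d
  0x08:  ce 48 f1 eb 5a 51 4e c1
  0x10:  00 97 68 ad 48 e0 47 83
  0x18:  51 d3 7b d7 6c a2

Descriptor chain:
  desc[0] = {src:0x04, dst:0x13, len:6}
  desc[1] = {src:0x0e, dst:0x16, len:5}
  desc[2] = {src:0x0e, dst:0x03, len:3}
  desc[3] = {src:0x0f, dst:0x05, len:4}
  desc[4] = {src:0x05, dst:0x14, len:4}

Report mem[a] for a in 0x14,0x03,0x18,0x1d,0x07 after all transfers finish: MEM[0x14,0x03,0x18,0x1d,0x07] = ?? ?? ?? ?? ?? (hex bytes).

MEM[0x14,0x03,0x18,0x1d,0x07] = c1 4e 00 a2 97

  after D0: wrote 6B at 0x13 = 5721005dce48
  after D1: wrote 5B at 0x16 = 4ec1009768
  after D2: wrote 3B at 0x03 = 4ec100
  after D3: wrote 4B at 0x05 = c1009768
  after D4: wrote 4B at 0x14 = c1009768
query mem[0x14]=0xc1, mem[0x03]=0x4e, mem[0x18]=0x00, mem[0x1d]=0xa2, mem[0x07]=0x97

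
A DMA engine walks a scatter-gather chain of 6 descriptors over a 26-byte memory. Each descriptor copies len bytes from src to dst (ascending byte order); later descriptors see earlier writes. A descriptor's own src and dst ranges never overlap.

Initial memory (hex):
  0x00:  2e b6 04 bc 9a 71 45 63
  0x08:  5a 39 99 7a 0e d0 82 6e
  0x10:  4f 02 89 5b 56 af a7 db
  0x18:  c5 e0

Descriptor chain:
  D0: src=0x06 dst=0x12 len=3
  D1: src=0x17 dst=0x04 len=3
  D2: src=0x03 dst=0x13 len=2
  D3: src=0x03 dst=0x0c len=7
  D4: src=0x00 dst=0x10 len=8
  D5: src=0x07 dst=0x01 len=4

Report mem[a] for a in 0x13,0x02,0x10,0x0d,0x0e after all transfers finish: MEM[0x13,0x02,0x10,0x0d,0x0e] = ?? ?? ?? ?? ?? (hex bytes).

MEM[0x13,0x02,0x10,0x0d,0x0e] = bc 5a 2e db c5

[0] 0x06->0x12 len=3 : 45 63 5a
[1] 0x17->0x04 len=3 : db c5 e0
[2] 0x03->0x13 len=2 : bc db
[3] 0x03->0x0c len=7 : bc db c5 e0 63 5a 39
[4] 0x00->0x10 len=8 : 2e b6 04 bc db c5 e0 63
[5] 0x07->0x01 len=4 : 63 5a 39 99
query mem[0x13]=0xbc, mem[0x02]=0x5a, mem[0x10]=0x2e, mem[0x0d]=0xdb, mem[0x0e]=0xc5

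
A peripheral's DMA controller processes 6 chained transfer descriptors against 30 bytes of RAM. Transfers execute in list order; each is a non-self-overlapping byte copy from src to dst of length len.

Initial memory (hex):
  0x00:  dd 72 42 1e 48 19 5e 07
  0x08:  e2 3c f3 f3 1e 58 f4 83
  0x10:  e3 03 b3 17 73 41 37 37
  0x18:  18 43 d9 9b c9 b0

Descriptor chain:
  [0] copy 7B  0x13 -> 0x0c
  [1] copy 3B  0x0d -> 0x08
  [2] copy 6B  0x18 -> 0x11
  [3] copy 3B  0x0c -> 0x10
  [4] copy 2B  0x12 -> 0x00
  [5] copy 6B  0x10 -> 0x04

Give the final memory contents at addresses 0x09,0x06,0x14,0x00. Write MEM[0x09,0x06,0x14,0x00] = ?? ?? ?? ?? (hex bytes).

MEM[0x09,0x06,0x14,0x00] = c9 41 9b 41

[0] 0x13->0x0c len=7 : 17 73 41 37 37 18 43
[1] 0x0d->0x08 len=3 : 73 41 37
[2] 0x18->0x11 len=6 : 18 43 d9 9b c9 b0
[3] 0x0c->0x10 len=3 : 17 73 41
[4] 0x12->0x00 len=2 : 41 d9
[5] 0x10->0x04 len=6 : 17 73 41 d9 9b c9
query mem[0x09]=0xc9, mem[0x06]=0x41, mem[0x14]=0x9b, mem[0x00]=0x41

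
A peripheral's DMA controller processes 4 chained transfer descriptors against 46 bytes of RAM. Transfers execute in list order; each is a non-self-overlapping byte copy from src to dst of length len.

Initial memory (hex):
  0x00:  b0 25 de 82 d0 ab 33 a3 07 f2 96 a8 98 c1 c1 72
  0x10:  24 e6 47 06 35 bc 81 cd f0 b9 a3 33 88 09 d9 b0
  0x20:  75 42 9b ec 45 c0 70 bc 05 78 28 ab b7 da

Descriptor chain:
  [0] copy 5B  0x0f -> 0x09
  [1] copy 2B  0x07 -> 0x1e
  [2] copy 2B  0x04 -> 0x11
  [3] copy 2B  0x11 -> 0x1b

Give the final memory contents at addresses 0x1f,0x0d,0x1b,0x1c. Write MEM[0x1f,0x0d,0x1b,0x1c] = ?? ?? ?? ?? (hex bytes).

#0 dst[0x09+5] := {0x72,0x24,0xe6,0x47,0x06}
#1 dst[0x1e+2] := {0xa3,0x07}
#2 dst[0x11+2] := {0xd0,0xab}
#3 dst[0x1b+2] := {0xd0,0xab}
query mem[0x1f]=0x07, mem[0x0d]=0x06, mem[0x1b]=0xd0, mem[0x1c]=0xab

MEM[0x1f,0x0d,0x1b,0x1c] = 07 06 d0 ab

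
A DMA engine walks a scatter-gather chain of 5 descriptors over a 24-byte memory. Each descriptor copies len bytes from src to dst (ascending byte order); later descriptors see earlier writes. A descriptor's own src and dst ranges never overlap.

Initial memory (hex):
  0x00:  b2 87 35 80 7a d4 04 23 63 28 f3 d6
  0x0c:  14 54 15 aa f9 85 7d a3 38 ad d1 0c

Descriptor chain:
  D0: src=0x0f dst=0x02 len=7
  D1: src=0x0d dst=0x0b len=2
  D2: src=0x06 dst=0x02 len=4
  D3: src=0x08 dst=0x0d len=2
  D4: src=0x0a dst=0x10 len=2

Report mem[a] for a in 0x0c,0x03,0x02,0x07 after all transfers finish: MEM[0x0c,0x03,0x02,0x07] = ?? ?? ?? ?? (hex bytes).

D0: mem[0x02..0x08] <- [aa f9 85 7d a3 38 ad]
D1: mem[0x0b..0x0c] <- [54 15]
D2: mem[0x02..0x05] <- [a3 38 ad 28]
D3: mem[0x0d..0x0e] <- [ad 28]
D4: mem[0x10..0x11] <- [f3 54]
query mem[0x0c]=0x15, mem[0x03]=0x38, mem[0x02]=0xa3, mem[0x07]=0x38

MEM[0x0c,0x03,0x02,0x07] = 15 38 a3 38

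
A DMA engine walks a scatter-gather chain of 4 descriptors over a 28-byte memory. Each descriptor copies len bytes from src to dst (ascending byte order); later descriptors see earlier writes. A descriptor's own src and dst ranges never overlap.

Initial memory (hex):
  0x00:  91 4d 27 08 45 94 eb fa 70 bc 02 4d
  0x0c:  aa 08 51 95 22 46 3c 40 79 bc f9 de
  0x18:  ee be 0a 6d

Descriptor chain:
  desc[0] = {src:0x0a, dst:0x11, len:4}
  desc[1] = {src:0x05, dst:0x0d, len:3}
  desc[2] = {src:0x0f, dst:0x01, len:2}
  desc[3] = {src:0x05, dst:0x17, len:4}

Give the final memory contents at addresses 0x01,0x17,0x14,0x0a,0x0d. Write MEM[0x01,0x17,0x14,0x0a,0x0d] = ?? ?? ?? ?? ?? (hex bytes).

  after D0: wrote 4B at 0x11 = 024daa08
  after D1: wrote 3B at 0x0d = 94ebfa
  after D2: wrote 2B at 0x01 = fa22
  after D3: wrote 4B at 0x17 = 94ebfa70
query mem[0x01]=0xfa, mem[0x17]=0x94, mem[0x14]=0x08, mem[0x0a]=0x02, mem[0x0d]=0x94

MEM[0x01,0x17,0x14,0x0a,0x0d] = fa 94 08 02 94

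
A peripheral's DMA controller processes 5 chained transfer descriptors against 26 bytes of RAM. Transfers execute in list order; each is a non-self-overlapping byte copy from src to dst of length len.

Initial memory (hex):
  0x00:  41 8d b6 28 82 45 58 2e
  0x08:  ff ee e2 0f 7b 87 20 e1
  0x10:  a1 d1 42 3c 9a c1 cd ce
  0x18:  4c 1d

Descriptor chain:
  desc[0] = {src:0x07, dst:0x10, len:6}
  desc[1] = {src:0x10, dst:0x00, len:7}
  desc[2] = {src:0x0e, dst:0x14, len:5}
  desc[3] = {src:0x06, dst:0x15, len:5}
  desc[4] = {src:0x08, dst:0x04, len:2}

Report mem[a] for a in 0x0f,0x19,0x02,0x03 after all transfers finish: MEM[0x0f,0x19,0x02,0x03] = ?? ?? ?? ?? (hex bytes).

MEM[0x0f,0x19,0x02,0x03] = e1 e2 ee e2

#0 dst[0x10+6] := {0x2e,0xff,0xee,0xe2,0x0f,0x7b}
#1 dst[0x00+7] := {0x2e,0xff,0xee,0xe2,0x0f,0x7b,0xcd}
#2 dst[0x14+5] := {0x20,0xe1,0x2e,0xff,0xee}
#3 dst[0x15+5] := {0xcd,0x2e,0xff,0xee,0xe2}
#4 dst[0x04+2] := {0xff,0xee}
query mem[0x0f]=0xe1, mem[0x19]=0xe2, mem[0x02]=0xee, mem[0x03]=0xe2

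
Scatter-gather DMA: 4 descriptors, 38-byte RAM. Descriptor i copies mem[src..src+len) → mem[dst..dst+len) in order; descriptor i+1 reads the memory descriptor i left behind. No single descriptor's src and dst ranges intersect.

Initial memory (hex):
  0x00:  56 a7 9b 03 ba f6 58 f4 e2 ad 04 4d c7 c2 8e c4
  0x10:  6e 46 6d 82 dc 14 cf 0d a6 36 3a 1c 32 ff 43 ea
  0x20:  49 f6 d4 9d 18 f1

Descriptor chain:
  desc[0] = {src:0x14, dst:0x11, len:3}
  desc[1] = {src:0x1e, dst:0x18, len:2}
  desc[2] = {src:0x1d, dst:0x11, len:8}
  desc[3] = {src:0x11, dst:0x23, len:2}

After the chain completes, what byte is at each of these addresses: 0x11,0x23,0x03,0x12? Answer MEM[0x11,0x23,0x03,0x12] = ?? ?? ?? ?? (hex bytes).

MEM[0x11,0x23,0x03,0x12] = ff ff 03 43

  after D0: wrote 3B at 0x11 = dc14cf
  after D1: wrote 2B at 0x18 = 43ea
  after D2: wrote 8B at 0x11 = ff43ea49f6d49d18
  after D3: wrote 2B at 0x23 = ff43
query mem[0x11]=0xff, mem[0x23]=0xff, mem[0x03]=0x03, mem[0x12]=0x43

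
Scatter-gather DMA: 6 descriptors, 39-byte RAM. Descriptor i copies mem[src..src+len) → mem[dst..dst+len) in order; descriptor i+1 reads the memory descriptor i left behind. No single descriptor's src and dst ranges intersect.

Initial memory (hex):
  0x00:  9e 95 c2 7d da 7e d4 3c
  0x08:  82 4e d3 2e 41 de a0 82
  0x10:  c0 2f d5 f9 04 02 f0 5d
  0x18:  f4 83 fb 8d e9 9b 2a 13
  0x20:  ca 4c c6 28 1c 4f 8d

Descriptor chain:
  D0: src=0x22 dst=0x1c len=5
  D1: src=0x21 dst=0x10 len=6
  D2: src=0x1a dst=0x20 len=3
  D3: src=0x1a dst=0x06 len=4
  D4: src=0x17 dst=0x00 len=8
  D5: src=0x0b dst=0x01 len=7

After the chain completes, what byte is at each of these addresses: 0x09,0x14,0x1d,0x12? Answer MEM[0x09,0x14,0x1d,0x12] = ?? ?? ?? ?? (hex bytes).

MEM[0x09,0x14,0x1d,0x12] = 28 4f 28 28

[0] 0x22->0x1c len=5 : c6 28 1c 4f 8d
[1] 0x21->0x10 len=6 : 4c c6 28 1c 4f 8d
[2] 0x1a->0x20 len=3 : fb 8d c6
[3] 0x1a->0x06 len=4 : fb 8d c6 28
[4] 0x17->0x00 len=8 : 5d f4 83 fb 8d c6 28 1c
[5] 0x0b->0x01 len=7 : 2e 41 de a0 82 4c c6
query mem[0x09]=0x28, mem[0x14]=0x4f, mem[0x1d]=0x28, mem[0x12]=0x28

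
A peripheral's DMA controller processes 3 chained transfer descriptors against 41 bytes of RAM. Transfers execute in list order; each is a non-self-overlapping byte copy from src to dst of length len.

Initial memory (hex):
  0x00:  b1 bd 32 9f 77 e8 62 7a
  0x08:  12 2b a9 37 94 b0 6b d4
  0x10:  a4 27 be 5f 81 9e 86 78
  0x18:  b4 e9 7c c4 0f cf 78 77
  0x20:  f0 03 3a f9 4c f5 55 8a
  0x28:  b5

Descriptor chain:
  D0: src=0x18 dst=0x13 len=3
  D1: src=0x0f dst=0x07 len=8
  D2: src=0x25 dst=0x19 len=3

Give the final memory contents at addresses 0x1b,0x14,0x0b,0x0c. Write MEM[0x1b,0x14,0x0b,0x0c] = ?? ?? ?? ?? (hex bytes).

D0: mem[0x13..0x15] <- [b4 e9 7c]
D1: mem[0x07..0x0e] <- [d4 a4 27 be b4 e9 7c 86]
D2: mem[0x19..0x1b] <- [f5 55 8a]
query mem[0x1b]=0x8a, mem[0x14]=0xe9, mem[0x0b]=0xb4, mem[0x0c]=0xe9

MEM[0x1b,0x14,0x0b,0x0c] = 8a e9 b4 e9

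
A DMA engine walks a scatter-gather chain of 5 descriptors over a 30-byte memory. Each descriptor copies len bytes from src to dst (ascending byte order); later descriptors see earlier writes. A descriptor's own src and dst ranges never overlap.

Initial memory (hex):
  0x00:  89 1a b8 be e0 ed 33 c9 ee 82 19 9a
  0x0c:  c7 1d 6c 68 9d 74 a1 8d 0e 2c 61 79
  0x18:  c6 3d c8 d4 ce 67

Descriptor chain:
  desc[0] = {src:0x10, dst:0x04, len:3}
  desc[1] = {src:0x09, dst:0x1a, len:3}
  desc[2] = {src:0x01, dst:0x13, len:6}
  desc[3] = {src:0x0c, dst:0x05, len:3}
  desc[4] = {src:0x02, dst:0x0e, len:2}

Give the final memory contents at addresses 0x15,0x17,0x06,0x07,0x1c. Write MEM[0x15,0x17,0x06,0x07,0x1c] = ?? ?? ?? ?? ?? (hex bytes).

MEM[0x15,0x17,0x06,0x07,0x1c] = be 74 1d 6c 9a

#0 dst[0x04+3] := {0x9d,0x74,0xa1}
#1 dst[0x1a+3] := {0x82,0x19,0x9a}
#2 dst[0x13+6] := {0x1a,0xb8,0xbe,0x9d,0x74,0xa1}
#3 dst[0x05+3] := {0xc7,0x1d,0x6c}
#4 dst[0x0e+2] := {0xb8,0xbe}
query mem[0x15]=0xbe, mem[0x17]=0x74, mem[0x06]=0x1d, mem[0x07]=0x6c, mem[0x1c]=0x9a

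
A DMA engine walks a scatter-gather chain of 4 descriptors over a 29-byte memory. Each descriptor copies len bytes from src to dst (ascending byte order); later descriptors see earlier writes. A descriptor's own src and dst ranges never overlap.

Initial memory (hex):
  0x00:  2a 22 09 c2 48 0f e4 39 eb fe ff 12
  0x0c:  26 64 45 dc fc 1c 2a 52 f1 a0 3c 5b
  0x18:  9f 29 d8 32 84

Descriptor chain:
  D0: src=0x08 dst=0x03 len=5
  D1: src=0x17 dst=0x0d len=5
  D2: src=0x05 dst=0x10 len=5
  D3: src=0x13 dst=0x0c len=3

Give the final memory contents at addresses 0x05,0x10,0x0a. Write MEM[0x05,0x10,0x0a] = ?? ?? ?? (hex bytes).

MEM[0x05,0x10,0x0a] = ff ff ff

D0: mem[0x03..0x07] <- [eb fe ff 12 26]
D1: mem[0x0d..0x11] <- [5b 9f 29 d8 32]
D2: mem[0x10..0x14] <- [ff 12 26 eb fe]
D3: mem[0x0c..0x0e] <- [eb fe a0]
query mem[0x05]=0xff, mem[0x10]=0xff, mem[0x0a]=0xff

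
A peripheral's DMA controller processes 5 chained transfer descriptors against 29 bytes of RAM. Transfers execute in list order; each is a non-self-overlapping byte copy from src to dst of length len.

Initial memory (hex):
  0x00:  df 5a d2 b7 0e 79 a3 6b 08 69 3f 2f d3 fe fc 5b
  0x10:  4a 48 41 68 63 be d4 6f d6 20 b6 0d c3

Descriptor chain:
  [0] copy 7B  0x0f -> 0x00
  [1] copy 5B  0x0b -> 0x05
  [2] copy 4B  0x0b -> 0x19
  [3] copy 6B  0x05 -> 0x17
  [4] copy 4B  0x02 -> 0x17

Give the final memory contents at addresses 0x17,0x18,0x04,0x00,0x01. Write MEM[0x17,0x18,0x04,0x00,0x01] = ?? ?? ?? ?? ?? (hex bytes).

#0 dst[0x00+7] := {0x5b,0x4a,0x48,0x41,0x68,0x63,0xbe}
#1 dst[0x05+5] := {0x2f,0xd3,0xfe,0xfc,0x5b}
#2 dst[0x19+4] := {0x2f,0xd3,0xfe,0xfc}
#3 dst[0x17+6] := {0x2f,0xd3,0xfe,0xfc,0x5b,0x3f}
#4 dst[0x17+4] := {0x48,0x41,0x68,0x2f}
query mem[0x17]=0x48, mem[0x18]=0x41, mem[0x04]=0x68, mem[0x00]=0x5b, mem[0x01]=0x4a

MEM[0x17,0x18,0x04,0x00,0x01] = 48 41 68 5b 4a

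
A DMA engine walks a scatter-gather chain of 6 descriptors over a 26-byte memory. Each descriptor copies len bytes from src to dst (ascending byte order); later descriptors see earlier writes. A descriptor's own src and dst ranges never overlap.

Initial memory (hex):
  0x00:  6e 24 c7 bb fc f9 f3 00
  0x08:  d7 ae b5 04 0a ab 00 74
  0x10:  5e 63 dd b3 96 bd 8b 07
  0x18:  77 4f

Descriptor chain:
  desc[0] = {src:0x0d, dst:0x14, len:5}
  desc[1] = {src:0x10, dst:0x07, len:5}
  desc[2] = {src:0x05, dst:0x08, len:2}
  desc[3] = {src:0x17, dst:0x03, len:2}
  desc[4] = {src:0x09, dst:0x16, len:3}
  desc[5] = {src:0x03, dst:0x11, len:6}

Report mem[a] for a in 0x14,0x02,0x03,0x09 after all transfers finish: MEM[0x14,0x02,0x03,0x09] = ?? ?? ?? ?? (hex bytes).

D0: mem[0x14..0x18] <- [ab 00 74 5e 63]
D1: mem[0x07..0x0b] <- [5e 63 dd b3 ab]
D2: mem[0x08..0x09] <- [f9 f3]
D3: mem[0x03..0x04] <- [5e 63]
D4: mem[0x16..0x18] <- [f3 b3 ab]
D5: mem[0x11..0x16] <- [5e 63 f9 f3 5e f9]
query mem[0x14]=0xf3, mem[0x02]=0xc7, mem[0x03]=0x5e, mem[0x09]=0xf3

MEM[0x14,0x02,0x03,0x09] = f3 c7 5e f3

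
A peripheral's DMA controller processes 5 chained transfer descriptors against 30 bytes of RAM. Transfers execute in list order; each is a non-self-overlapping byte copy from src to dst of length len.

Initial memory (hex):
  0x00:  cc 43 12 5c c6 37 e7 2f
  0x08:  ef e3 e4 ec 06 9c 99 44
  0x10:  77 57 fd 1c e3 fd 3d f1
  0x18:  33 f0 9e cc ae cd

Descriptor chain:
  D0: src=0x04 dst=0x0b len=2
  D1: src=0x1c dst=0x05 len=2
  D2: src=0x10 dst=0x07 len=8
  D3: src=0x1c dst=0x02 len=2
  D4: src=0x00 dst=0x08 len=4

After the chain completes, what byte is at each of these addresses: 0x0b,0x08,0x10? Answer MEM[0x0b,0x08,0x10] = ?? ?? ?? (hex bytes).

MEM[0x0b,0x08,0x10] = cd cc 77

#0 dst[0x0b+2] := {0xc6,0x37}
#1 dst[0x05+2] := {0xae,0xcd}
#2 dst[0x07+8] := {0x77,0x57,0xfd,0x1c,0xe3,0xfd,0x3d,0xf1}
#3 dst[0x02+2] := {0xae,0xcd}
#4 dst[0x08+4] := {0xcc,0x43,0xae,0xcd}
query mem[0x0b]=0xcd, mem[0x08]=0xcc, mem[0x10]=0x77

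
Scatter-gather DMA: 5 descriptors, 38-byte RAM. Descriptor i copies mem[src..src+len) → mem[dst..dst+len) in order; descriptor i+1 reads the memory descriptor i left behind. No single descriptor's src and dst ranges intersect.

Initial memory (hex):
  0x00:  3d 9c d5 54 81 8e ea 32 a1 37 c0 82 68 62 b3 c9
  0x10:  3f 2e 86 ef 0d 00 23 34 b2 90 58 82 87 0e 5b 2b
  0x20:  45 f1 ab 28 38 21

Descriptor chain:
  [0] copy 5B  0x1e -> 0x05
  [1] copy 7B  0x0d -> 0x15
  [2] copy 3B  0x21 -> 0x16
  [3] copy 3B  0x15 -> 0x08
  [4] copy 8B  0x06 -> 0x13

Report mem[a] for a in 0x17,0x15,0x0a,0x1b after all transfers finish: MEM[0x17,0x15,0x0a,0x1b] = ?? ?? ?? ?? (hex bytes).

MEM[0x17,0x15,0x0a,0x1b] = ab 62 ab ef

#0 dst[0x05+5] := {0x5b,0x2b,0x45,0xf1,0xab}
#1 dst[0x15+7] := {0x62,0xb3,0xc9,0x3f,0x2e,0x86,0xef}
#2 dst[0x16+3] := {0xf1,0xab,0x28}
#3 dst[0x08+3] := {0x62,0xf1,0xab}
#4 dst[0x13+8] := {0x2b,0x45,0x62,0xf1,0xab,0x82,0x68,0x62}
query mem[0x17]=0xab, mem[0x15]=0x62, mem[0x0a]=0xab, mem[0x1b]=0xef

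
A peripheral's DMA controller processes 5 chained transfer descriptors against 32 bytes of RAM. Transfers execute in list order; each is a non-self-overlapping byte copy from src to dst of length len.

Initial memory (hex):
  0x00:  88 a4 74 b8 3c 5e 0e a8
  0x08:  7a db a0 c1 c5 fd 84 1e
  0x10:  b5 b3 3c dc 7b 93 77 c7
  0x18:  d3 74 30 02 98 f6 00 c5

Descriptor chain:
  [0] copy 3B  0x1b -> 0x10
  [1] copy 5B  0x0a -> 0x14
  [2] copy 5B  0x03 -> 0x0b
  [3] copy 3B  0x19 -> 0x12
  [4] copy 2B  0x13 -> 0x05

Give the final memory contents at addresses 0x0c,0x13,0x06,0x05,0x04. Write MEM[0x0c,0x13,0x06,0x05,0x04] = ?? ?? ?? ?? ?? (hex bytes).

MEM[0x0c,0x13,0x06,0x05,0x04] = 3c 30 02 30 3c

[0] 0x1b->0x10 len=3 : 02 98 f6
[1] 0x0a->0x14 len=5 : a0 c1 c5 fd 84
[2] 0x03->0x0b len=5 : b8 3c 5e 0e a8
[3] 0x19->0x12 len=3 : 74 30 02
[4] 0x13->0x05 len=2 : 30 02
query mem[0x0c]=0x3c, mem[0x13]=0x30, mem[0x06]=0x02, mem[0x05]=0x30, mem[0x04]=0x3c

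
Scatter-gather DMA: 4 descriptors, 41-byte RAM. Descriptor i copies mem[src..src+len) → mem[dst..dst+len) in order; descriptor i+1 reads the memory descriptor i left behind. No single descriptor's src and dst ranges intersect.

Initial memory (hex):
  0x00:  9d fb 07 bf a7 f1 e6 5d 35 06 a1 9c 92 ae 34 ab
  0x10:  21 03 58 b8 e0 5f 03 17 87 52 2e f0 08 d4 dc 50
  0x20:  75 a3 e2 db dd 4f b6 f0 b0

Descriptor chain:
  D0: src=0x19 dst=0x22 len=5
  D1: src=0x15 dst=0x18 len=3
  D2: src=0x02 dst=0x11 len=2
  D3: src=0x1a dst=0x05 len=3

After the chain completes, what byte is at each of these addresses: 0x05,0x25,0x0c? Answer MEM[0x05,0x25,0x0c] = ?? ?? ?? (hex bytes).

MEM[0x05,0x25,0x0c] = 17 08 92

  after D0: wrote 5B at 0x22 = 522ef008d4
  after D1: wrote 3B at 0x18 = 5f0317
  after D2: wrote 2B at 0x11 = 07bf
  after D3: wrote 3B at 0x05 = 17f008
query mem[0x05]=0x17, mem[0x25]=0x08, mem[0x0c]=0x92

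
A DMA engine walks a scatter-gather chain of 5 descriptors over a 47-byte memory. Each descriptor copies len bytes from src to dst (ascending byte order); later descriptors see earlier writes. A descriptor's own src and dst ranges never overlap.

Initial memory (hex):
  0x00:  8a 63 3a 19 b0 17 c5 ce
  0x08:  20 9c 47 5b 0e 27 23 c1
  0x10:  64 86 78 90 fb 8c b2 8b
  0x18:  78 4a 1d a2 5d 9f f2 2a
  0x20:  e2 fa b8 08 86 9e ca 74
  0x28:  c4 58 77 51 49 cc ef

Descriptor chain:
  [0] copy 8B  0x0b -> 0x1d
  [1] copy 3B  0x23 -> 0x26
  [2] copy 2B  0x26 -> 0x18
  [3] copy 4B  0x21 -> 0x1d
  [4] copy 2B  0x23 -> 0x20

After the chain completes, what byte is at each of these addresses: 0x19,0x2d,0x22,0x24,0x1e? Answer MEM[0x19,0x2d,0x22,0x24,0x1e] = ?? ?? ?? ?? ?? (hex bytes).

D0: mem[0x1d..0x24] <- [5b 0e 27 23 c1 64 86 78]
D1: mem[0x26..0x28] <- [86 78 9e]
D2: mem[0x18..0x19] <- [86 78]
D3: mem[0x1d..0x20] <- [c1 64 86 78]
D4: mem[0x20..0x21] <- [86 78]
query mem[0x19]=0x78, mem[0x2d]=0xcc, mem[0x22]=0x64, mem[0x24]=0x78, mem[0x1e]=0x64

MEM[0x19,0x2d,0x22,0x24,0x1e] = 78 cc 64 78 64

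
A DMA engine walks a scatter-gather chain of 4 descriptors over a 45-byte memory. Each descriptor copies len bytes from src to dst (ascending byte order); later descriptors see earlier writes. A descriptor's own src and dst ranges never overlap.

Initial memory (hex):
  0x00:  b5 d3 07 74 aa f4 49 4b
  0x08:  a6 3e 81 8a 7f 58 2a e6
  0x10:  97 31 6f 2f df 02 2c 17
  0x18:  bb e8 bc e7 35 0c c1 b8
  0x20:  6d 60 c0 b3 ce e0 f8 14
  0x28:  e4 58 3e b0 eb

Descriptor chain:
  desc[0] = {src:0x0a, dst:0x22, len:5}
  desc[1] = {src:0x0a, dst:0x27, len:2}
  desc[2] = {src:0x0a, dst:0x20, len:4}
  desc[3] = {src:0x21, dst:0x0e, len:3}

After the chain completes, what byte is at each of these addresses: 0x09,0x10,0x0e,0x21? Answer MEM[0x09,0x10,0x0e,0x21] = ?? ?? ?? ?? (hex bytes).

MEM[0x09,0x10,0x0e,0x21] = 3e 58 8a 8a

  after D0: wrote 5B at 0x22 = 818a7f582a
  after D1: wrote 2B at 0x27 = 818a
  after D2: wrote 4B at 0x20 = 818a7f58
  after D3: wrote 3B at 0x0e = 8a7f58
query mem[0x09]=0x3e, mem[0x10]=0x58, mem[0x0e]=0x8a, mem[0x21]=0x8a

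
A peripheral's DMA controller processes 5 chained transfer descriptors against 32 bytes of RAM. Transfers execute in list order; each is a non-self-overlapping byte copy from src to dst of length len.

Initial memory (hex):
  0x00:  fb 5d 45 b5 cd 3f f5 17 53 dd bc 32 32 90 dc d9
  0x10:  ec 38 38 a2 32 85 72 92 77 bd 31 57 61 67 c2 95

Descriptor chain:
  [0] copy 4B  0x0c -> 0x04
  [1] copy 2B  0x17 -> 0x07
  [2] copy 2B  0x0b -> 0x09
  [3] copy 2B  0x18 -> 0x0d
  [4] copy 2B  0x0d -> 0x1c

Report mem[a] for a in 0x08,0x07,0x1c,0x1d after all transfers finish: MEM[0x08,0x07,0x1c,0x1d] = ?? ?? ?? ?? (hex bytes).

  after D0: wrote 4B at 0x04 = 3290dcd9
  after D1: wrote 2B at 0x07 = 9277
  after D2: wrote 2B at 0x09 = 3232
  after D3: wrote 2B at 0x0d = 77bd
  after D4: wrote 2B at 0x1c = 77bd
query mem[0x08]=0x77, mem[0x07]=0x92, mem[0x1c]=0x77, mem[0x1d]=0xbd

MEM[0x08,0x07,0x1c,0x1d] = 77 92 77 bd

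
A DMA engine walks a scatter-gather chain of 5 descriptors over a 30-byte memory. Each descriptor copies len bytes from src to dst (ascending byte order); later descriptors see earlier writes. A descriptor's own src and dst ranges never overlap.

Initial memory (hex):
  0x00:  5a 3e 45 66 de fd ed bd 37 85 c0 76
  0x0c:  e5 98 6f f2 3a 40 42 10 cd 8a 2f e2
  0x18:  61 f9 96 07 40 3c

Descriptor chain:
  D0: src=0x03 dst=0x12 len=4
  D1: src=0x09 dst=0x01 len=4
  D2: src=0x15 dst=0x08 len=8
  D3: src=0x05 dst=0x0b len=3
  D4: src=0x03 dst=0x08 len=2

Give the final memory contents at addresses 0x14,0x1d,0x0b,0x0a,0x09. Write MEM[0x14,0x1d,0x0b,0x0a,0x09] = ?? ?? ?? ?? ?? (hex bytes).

MEM[0x14,0x1d,0x0b,0x0a,0x09] = fd 3c fd e2 e5

  after D0: wrote 4B at 0x12 = 66defded
  after D1: wrote 4B at 0x01 = 85c076e5
  after D2: wrote 8B at 0x08 = ed2fe261f9960740
  after D3: wrote 3B at 0x0b = fdedbd
  after D4: wrote 2B at 0x08 = 76e5
query mem[0x14]=0xfd, mem[0x1d]=0x3c, mem[0x0b]=0xfd, mem[0x0a]=0xe2, mem[0x09]=0xe5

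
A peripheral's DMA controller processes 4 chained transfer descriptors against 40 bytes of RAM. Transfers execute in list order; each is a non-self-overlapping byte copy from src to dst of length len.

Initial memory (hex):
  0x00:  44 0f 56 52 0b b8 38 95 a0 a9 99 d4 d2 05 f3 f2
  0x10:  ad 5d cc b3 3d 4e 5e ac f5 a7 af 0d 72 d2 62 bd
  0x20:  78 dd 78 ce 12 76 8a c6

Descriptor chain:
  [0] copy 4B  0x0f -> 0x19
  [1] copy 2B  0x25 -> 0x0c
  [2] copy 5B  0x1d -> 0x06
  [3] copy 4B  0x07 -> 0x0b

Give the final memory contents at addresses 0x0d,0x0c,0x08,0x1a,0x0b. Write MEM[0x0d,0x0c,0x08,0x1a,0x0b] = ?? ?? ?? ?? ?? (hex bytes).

MEM[0x0d,0x0c,0x08,0x1a,0x0b] = 78 bd bd ad 62

[0] 0x0f->0x19 len=4 : f2 ad 5d cc
[1] 0x25->0x0c len=2 : 76 8a
[2] 0x1d->0x06 len=5 : d2 62 bd 78 dd
[3] 0x07->0x0b len=4 : 62 bd 78 dd
query mem[0x0d]=0x78, mem[0x0c]=0xbd, mem[0x08]=0xbd, mem[0x1a]=0xad, mem[0x0b]=0x62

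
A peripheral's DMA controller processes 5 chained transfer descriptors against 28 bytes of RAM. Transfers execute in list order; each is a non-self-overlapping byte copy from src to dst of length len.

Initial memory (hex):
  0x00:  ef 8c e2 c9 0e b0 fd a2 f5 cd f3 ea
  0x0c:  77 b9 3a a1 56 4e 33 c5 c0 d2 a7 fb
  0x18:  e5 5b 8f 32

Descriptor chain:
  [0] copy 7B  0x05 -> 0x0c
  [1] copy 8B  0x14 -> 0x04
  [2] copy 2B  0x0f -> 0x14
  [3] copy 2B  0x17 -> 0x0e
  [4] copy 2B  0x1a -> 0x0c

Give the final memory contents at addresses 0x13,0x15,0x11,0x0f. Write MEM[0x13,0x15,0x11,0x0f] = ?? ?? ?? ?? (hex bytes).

D0: mem[0x0c..0x12] <- [b0 fd a2 f5 cd f3 ea]
D1: mem[0x04..0x0b] <- [c0 d2 a7 fb e5 5b 8f 32]
D2: mem[0x14..0x15] <- [f5 cd]
D3: mem[0x0e..0x0f] <- [fb e5]
D4: mem[0x0c..0x0d] <- [8f 32]
query mem[0x13]=0xc5, mem[0x15]=0xcd, mem[0x11]=0xf3, mem[0x0f]=0xe5

MEM[0x13,0x15,0x11,0x0f] = c5 cd f3 e5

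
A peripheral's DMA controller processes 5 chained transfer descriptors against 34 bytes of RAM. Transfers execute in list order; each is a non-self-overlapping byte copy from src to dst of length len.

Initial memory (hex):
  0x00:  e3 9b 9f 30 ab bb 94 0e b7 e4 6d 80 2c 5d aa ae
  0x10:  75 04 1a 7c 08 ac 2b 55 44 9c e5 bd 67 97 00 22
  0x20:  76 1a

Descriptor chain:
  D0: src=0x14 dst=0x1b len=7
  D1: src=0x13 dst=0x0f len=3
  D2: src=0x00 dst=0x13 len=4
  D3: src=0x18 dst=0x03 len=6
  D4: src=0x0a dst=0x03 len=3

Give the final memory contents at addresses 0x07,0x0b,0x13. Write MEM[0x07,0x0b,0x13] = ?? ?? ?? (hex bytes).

  after D0: wrote 7B at 0x1b = 08ac2b55449ce5
  after D1: wrote 3B at 0x0f = 7c08ac
  after D2: wrote 4B at 0x13 = e39b9f30
  after D3: wrote 6B at 0x03 = 449ce508ac2b
  after D4: wrote 3B at 0x03 = 6d802c
query mem[0x07]=0xac, mem[0x0b]=0x80, mem[0x13]=0xe3

MEM[0x07,0x0b,0x13] = ac 80 e3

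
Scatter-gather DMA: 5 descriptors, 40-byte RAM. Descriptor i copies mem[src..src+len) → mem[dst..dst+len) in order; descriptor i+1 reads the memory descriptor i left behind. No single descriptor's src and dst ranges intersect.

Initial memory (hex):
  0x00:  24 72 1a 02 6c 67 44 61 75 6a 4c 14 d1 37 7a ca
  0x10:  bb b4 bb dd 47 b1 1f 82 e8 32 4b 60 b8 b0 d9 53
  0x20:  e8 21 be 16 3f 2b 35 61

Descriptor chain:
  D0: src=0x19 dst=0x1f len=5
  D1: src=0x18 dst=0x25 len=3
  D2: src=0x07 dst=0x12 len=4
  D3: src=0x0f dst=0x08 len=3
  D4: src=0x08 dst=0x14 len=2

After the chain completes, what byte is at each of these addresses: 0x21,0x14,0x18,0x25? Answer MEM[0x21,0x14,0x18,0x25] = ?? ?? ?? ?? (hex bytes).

D0: mem[0x1f..0x23] <- [32 4b 60 b8 b0]
D1: mem[0x25..0x27] <- [e8 32 4b]
D2: mem[0x12..0x15] <- [61 75 6a 4c]
D3: mem[0x08..0x0a] <- [ca bb b4]
D4: mem[0x14..0x15] <- [ca bb]
query mem[0x21]=0x60, mem[0x14]=0xca, mem[0x18]=0xe8, mem[0x25]=0xe8

MEM[0x21,0x14,0x18,0x25] = 60 ca e8 e8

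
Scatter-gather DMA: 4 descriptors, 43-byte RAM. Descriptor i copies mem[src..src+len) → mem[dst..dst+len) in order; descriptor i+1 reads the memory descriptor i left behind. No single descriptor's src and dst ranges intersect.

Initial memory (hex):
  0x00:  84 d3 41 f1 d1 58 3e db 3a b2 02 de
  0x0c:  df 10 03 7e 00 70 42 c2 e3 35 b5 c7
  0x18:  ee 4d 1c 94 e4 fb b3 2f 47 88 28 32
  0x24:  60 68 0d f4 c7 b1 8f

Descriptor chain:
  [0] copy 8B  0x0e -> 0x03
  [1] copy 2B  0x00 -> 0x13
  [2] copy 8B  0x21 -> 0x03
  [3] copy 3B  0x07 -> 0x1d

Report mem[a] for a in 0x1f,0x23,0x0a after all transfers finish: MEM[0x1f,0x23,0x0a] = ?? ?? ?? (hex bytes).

D0: mem[0x03..0x0a] <- [03 7e 00 70 42 c2 e3 35]
D1: mem[0x13..0x14] <- [84 d3]
D2: mem[0x03..0x0a] <- [88 28 32 60 68 0d f4 c7]
D3: mem[0x1d..0x1f] <- [68 0d f4]
query mem[0x1f]=0xf4, mem[0x23]=0x32, mem[0x0a]=0xc7

MEM[0x1f,0x23,0x0a] = f4 32 c7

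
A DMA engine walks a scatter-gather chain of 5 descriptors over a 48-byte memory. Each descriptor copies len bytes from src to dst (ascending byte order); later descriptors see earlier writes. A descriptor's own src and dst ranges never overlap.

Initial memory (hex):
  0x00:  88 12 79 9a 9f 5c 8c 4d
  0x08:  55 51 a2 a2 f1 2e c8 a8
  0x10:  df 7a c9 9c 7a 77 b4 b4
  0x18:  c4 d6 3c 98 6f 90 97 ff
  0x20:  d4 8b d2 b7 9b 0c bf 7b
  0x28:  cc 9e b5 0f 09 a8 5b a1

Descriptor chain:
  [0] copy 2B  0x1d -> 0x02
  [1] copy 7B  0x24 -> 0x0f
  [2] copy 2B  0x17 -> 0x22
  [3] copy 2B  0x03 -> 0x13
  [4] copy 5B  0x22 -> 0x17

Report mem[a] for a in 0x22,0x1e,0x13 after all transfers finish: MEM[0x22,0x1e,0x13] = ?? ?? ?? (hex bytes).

#0 dst[0x02+2] := {0x90,0x97}
#1 dst[0x0f+7] := {0x9b,0x0c,0xbf,0x7b,0xcc,0x9e,0xb5}
#2 dst[0x22+2] := {0xb4,0xc4}
#3 dst[0x13+2] := {0x97,0x9f}
#4 dst[0x17+5] := {0xb4,0xc4,0x9b,0x0c,0xbf}
query mem[0x22]=0xb4, mem[0x1e]=0x97, mem[0x13]=0x97

MEM[0x22,0x1e,0x13] = b4 97 97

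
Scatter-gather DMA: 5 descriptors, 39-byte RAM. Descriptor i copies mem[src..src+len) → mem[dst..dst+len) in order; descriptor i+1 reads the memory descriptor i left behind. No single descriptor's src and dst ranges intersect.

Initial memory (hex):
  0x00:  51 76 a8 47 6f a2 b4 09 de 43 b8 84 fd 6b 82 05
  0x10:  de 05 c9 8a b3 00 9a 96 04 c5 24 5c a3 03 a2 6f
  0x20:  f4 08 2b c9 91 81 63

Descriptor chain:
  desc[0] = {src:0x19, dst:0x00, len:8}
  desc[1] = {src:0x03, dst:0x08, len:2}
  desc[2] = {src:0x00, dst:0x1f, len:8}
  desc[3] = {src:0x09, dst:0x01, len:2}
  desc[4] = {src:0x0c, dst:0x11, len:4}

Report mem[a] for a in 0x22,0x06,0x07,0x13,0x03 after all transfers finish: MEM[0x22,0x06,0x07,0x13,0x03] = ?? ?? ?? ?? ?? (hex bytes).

D0: mem[0x00..0x07] <- [c5 24 5c a3 03 a2 6f f4]
D1: mem[0x08..0x09] <- [a3 03]
D2: mem[0x1f..0x26] <- [c5 24 5c a3 03 a2 6f f4]
D3: mem[0x01..0x02] <- [03 b8]
D4: mem[0x11..0x14] <- [fd 6b 82 05]
query mem[0x22]=0xa3, mem[0x06]=0x6f, mem[0x07]=0xf4, mem[0x13]=0x82, mem[0x03]=0xa3

MEM[0x22,0x06,0x07,0x13,0x03] = a3 6f f4 82 a3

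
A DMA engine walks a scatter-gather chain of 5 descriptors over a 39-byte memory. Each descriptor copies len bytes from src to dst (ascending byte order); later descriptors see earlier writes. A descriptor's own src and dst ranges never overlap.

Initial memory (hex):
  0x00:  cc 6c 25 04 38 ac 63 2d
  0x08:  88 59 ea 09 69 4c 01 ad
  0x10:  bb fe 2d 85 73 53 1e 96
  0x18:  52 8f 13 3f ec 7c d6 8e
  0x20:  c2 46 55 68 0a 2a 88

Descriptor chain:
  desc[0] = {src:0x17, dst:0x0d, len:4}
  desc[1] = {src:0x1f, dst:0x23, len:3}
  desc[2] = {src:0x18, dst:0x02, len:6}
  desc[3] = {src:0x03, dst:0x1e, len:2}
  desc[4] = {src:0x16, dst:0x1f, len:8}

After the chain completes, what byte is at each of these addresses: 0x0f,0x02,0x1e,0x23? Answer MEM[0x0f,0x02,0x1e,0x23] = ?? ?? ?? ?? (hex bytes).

  after D0: wrote 4B at 0x0d = 96528f13
  after D1: wrote 3B at 0x23 = 8ec246
  after D2: wrote 6B at 0x02 = 528f133fec7c
  after D3: wrote 2B at 0x1e = 8f13
  after D4: wrote 8B at 0x1f = 1e96528f133fec7c
query mem[0x0f]=0x8f, mem[0x02]=0x52, mem[0x1e]=0x8f, mem[0x23]=0x13

MEM[0x0f,0x02,0x1e,0x23] = 8f 52 8f 13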